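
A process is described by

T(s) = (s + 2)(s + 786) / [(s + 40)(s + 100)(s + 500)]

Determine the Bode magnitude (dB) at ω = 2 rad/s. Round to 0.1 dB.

At s = jω = j2:
zero (s+2): 2 + j2 → |·| = √(2²+2²) = √8 ≈ 2.8284, ∠ = arctan(2/2) ≈ 45.00°
zero (s+786): 786 + j2 → |·| = √(786²+2²) = √617800 ≈ 786, ∠ = arctan(2/786) ≈ 0.15°
pole (s+40): 40 + j2 → |·| = √(40²+2²) = √1604 ≈ 40.05, ∠ = arctan(2/40) ≈ 2.86°
pole (s+100): 100 + j2 → |·| = √(100²+2²) = √10004 ≈ 100.02, ∠ = arctan(2/100) ≈ 1.15°
pole (s+500): 500 + j2 → |·| = √(500²+2²) = √250004 ≈ 500, ∠ = arctan(2/500) ≈ 0.23°
|T| = 1 · 2223.1 / 2.0029e+06 ≈ 0.0011099
Gain = 20 log₁₀(0.0011099) ≈ -59.09 dB

-59.1 dB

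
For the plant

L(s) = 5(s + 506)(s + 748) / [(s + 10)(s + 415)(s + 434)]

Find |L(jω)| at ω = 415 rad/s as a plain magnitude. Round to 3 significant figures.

0.0191

At s = jω = j415:
zero (s+506): 506 + j415 → |·| = √(506²+415²) = √428261 ≈ 654.42, ∠ = arctan(415/506) ≈ 39.36°
zero (s+748): 748 + j415 → |·| = √(748²+415²) = √731729 ≈ 855.41, ∠ = arctan(415/748) ≈ 29.02°
pole (s+10): 10 + j415 → |·| = √(10²+415²) = √172325 ≈ 415.12, ∠ = arctan(415/10) ≈ 88.62°
pole (s+415): 415 + j415 → |·| = √(415²+415²) = √344450 ≈ 586.9, ∠ = arctan(415/415) ≈ 45.00°
pole (s+434): 434 + j415 → |·| = √(434²+415²) = √360581 ≈ 600.48, ∠ = arctan(415/434) ≈ 43.72°
|L| = 5 · 5.598e+05 / 1.463e+08 ≈ 0.019132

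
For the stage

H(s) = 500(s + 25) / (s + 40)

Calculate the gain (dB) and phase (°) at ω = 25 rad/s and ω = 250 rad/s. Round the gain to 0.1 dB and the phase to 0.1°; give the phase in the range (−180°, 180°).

At s = jω = j25:
zero (s+25): 25 + j25 → |·| = √(25²+25²) = √1250 ≈ 35.355, ∠ = arctan(25/25) ≈ 45.00°
pole (s+40): 40 + j25 → |·| = √(40²+25²) = √2225 ≈ 47.17, ∠ = arctan(25/40) ≈ 32.01°
|H| = 500 · 35.355 / 47.17 ≈ 374.76
Gain = 20 log₁₀(374.76) ≈ 51.48 dB
∠H = 45.00° − 32.01° = 12.99°

At s = jω = j250:
zero (s+25): 25 + j250 → |·| = √(25²+250²) = √63125 ≈ 251.25, ∠ = arctan(250/25) ≈ 84.29°
pole (s+40): 40 + j250 → |·| = √(40²+250²) = √64100 ≈ 253.18, ∠ = arctan(250/40) ≈ 80.91°
|H| = 500 · 251.25 / 253.18 ≈ 496.19
Gain = 20 log₁₀(496.19) ≈ 53.91 dB
∠H = 84.29° − 80.91° = 3.38°

ω = 25: 51.5 dB, 13.0°; ω = 250: 53.9 dB, 3.4°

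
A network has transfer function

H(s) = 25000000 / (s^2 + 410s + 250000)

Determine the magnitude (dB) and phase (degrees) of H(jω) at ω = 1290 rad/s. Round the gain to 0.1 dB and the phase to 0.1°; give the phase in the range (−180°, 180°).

24.4 dB, -159.5°

At s = jω = j1290:
quadratic: (j1290)² + 410·j1290 + 250000 = -1414100 + j528900 → |·| ≈ 1.5098e+06, ∠ ≈ 159.49°
|H| = 25000000 / 1.5098e+06 ≈ 16.558
Gain = 20 log₁₀(16.558) ≈ 24.38 dB
∠H = 0.00° − 159.49° = -159.49°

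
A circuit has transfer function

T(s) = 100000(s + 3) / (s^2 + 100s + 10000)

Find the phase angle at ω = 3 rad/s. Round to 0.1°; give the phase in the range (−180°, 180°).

At s = jω = j3:
zero (s+3): 3 + j3 → |·| = √(3²+3²) = √18 ≈ 4.2426, ∠ = arctan(3/3) ≈ 45.00°
quadratic: (j3)² + 100·j3 + 10000 = 9991 + j300 → |·| ≈ 9995.5, ∠ ≈ 1.72°
∠T = 45.00° − 1.72° = 43.28°

43.3°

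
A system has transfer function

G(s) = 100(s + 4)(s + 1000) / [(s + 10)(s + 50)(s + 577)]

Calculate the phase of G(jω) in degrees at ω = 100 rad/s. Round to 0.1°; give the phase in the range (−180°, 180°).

-64.1°

At s = jω = j100:
zero (s+4): 4 + j100 → |·| = √(4²+100²) = √10016 ≈ 100.08, ∠ = arctan(100/4) ≈ 87.71°
zero (s+1000): 1000 + j100 → |·| = √(1000²+100²) = √1010000 ≈ 1005, ∠ = arctan(100/1000) ≈ 5.71°
pole (s+10): 10 + j100 → |·| = √(10²+100²) = √10100 ≈ 100.5, ∠ = arctan(100/10) ≈ 84.29°
pole (s+50): 50 + j100 → |·| = √(50²+100²) = √12500 ≈ 111.8, ∠ = arctan(100/50) ≈ 63.43°
pole (s+577): 577 + j100 → |·| = √(577²+100²) = √342929 ≈ 585.6, ∠ = arctan(100/577) ≈ 9.83°
∠G = 93.42° − 157.55° = -64.13°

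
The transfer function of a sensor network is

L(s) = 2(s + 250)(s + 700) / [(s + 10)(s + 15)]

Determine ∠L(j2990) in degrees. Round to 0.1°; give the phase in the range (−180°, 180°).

At s = jω = j2990:
zero (s+250): 250 + j2990 → |·| = √(250²+2990²) = √9002600 ≈ 3000.4, ∠ = arctan(2990/250) ≈ 85.22°
zero (s+700): 700 + j2990 → |·| = √(700²+2990²) = √9430100 ≈ 3070.8, ∠ = arctan(2990/700) ≈ 76.82°
pole (s+10): 10 + j2990 → |·| = √(10²+2990²) = √8940200 ≈ 2990, ∠ = arctan(2990/10) ≈ 89.81°
pole (s+15): 15 + j2990 → |·| = √(15²+2990²) = √8940325 ≈ 2990, ∠ = arctan(2990/15) ≈ 89.71°
∠L = 162.04° − 179.52° = -17.48°

-17.5°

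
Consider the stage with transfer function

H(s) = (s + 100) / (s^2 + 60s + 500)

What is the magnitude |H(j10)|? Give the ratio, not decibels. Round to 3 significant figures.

0.139

Substitute s = j10:
Numerator: (j10) + 100 = 100 + j10
Denominator: (j10)^2 + 60(j10) + 500 = 400 + j600
|N| = √(100² + 10²) ≈ 100.5, ∠N ≈ 5.71°
|D| = √(400² + 600²) ≈ 721.11, ∠D ≈ 56.31°
|H| = 100.5 / 721.11 ≈ 0.13937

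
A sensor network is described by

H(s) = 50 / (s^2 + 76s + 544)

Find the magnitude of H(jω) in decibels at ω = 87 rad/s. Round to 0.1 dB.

Substitute s = j87:
Numerator: 50 = 50 + j0
Denominator: (j87)^2 + 76(j87) + 544 = -7025 + j6612
|N| = √(50² + 0²) ≈ 50, ∠N ≈ 0.00°
|D| = √(7025² + 6612²) ≈ 9647.2, ∠D ≈ 136.73°
|H| = 50 / 9647.2 ≈ 0.0051829
Gain = 20 log₁₀(0.0051829) ≈ -45.71 dB

-45.7 dB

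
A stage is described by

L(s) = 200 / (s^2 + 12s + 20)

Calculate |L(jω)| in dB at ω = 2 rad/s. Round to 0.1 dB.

16.8 dB

Substitute s = j2:
Numerator: 200 = 200 + j0
Denominator: (j2)^2 + 12(j2) + 20 = 16 + j24
|N| = √(200² + 0²) ≈ 200, ∠N ≈ 0.00°
|D| = √(16² + 24²) ≈ 28.844, ∠D ≈ 56.31°
|L| = 200 / 28.844 ≈ 6.9339
Gain = 20 log₁₀(6.9339) ≈ 16.82 dB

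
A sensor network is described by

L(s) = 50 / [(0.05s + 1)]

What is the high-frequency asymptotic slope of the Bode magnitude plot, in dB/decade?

-20 dB/decade

Each pole contributes −20 dB/decade at high frequency; each zero contributes +20 dB/decade.
Net: 0 zero(s) − 1 pole(s) → -20 dB/decade.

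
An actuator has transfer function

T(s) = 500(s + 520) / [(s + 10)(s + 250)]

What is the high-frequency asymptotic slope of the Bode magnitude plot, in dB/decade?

Each pole contributes −20 dB/decade at high frequency; each zero contributes +20 dB/decade.
Net: 1 zero(s) − 2 pole(s) → -20 dB/decade.

-20 dB/decade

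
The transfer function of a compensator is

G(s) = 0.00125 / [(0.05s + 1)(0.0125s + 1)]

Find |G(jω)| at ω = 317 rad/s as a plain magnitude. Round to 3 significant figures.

1.93e-05

At ω = 317 rad/s:
pole (1 + j317·0.05) = 1 + j15.85 → |·| ≈ 15.882, ∠ ≈ 86.39°
pole (1 + j317·0.0125) = 1 + j3.9625 → |·| ≈ 4.0867, ∠ ≈ 75.84°
|G| = 0.00125 · 1 / (15.882 · 4.0867) ≈ 1.9259e-05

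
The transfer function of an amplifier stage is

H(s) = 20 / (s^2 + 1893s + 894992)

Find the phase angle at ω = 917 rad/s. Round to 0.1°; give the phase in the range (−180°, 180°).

-88.2°

Substitute s = j917:
Numerator: 20 = 20 + j0
Denominator: (j917)^2 + 1893(j917) + 894992 = 54103 + j1735881
|N| = √(20² + 0²) ≈ 20, ∠N ≈ 0.00°
|D| = √(54103² + 1735881²) ≈ 1.7367e+06, ∠D ≈ 88.21°
∠H = 0.00° − 88.21° = -88.21°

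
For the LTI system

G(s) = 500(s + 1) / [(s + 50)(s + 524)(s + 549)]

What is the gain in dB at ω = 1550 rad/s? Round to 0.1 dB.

At s = jω = j1550:
zero (s+1): 1 + j1550 → |·| = √(1²+1550²) = √2402501 ≈ 1550, ∠ = arctan(1550/1) ≈ 89.96°
pole (s+50): 50 + j1550 → |·| = √(50²+1550²) = √2405000 ≈ 1550.8, ∠ = arctan(1550/50) ≈ 88.15°
pole (s+524): 524 + j1550 → |·| = √(524²+1550²) = √2677076 ≈ 1636.2, ∠ = arctan(1550/524) ≈ 71.32°
pole (s+549): 549 + j1550 → |·| = √(549²+1550²) = √2703901 ≈ 1644.4, ∠ = arctan(1550/549) ≈ 70.50°
|G| = 500 · 1550 / 4.1725e+09 ≈ 0.00018574
Gain = 20 log₁₀(0.00018574) ≈ -74.62 dB

-74.6 dB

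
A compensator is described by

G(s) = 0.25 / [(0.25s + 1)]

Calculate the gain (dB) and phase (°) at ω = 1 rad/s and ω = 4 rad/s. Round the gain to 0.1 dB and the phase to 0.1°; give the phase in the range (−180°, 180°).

At ω = 1 rad/s:
pole (1 + j1·0.25) = 1 + j0.25 → |·| ≈ 1.0308, ∠ ≈ 14.04°
|G| = 0.25 · 1 / (1.0308) ≈ 0.24253
Gain = 20 log₁₀(0.24253) ≈ -12.30 dB
∠G = (0°) − (14.04°) = -14.04°

At ω = 4 rad/s:
pole (1 + j4·0.25) = 1 + j1 → |·| ≈ 1.4142, ∠ ≈ 45.00°
|G| = 0.25 · 1 / (1.4142) ≈ 0.17678
Gain = 20 log₁₀(0.17678) ≈ -15.05 dB
∠G = (0°) − (45.00°) = -45.00°

ω = 1: -12.3 dB, -14.0°; ω = 4: -15.1 dB, -45.0°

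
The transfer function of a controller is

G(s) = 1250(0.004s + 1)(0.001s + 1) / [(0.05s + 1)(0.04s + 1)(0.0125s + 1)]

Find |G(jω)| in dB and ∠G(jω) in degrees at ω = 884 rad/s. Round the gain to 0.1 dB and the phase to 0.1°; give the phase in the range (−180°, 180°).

At ω = 884 rad/s:
zero (1 + j884·0.004) = 1 + j3.536 → |·| ≈ 3.6747, ∠ ≈ 74.21°
zero (1 + j884·0.001) = 1 + j0.884 → |·| ≈ 1.3347, ∠ ≈ 41.48°
pole (1 + j884·0.05) = 1 + j44.2 → |·| ≈ 44.211, ∠ ≈ 88.70°
pole (1 + j884·0.04) = 1 + j35.36 → |·| ≈ 35.374, ∠ ≈ 88.38°
pole (1 + j884·0.0125) = 1 + j11.05 → |·| ≈ 11.095, ∠ ≈ 84.83°
|G| = 1250 · 3.6747 · 1.3347 / (44.211 · 35.374 · 11.095) ≈ 0.35332
Gain = 20 log₁₀(0.35332) ≈ -9.04 dB
∠G = (74.21° + 41.48°) − (88.70° + 88.38° + 84.83°) = -146.22°

-9.0 dB, -146.2°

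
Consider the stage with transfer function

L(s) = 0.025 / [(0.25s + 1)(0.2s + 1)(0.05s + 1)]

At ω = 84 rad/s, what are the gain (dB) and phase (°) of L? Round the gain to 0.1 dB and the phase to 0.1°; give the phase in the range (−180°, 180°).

-95.7 dB, 109.5°

At ω = 84 rad/s:
pole (1 + j84·0.25) = 1 + j21 → |·| ≈ 21.024, ∠ ≈ 87.27°
pole (1 + j84·0.2) = 1 + j16.8 → |·| ≈ 16.83, ∠ ≈ 86.59°
pole (1 + j84·0.05) = 1 + j4.2 → |·| ≈ 4.3174, ∠ ≈ 76.61°
|L| = 0.025 · 1 / (21.024 · 16.83 · 4.3174) ≈ 1.6365e-05
Gain = 20 log₁₀(1.6365e-05) ≈ -95.72 dB
∠L = (0°) − (87.27° + 86.59° + 76.61°) = -250.47° ≡ 109.53° (principal value)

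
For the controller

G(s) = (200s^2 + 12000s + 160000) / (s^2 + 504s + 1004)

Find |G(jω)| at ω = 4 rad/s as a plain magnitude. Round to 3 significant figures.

Substitute s = j4:
Numerator: 200(j4)^2 + 12000(j4) + 160000 = 156800 + j48000
Denominator: (j4)^2 + 504(j4) + 1004 = 988 + j2016
|N| = √(156800² + 48000²) ≈ 1.6398e+05, ∠N ≈ 17.02°
|D| = √(988² + 2016²) ≈ 2245.1, ∠D ≈ 63.89°
|G| = 1.6398e+05 / 2245.1 ≈ 73.039

73.0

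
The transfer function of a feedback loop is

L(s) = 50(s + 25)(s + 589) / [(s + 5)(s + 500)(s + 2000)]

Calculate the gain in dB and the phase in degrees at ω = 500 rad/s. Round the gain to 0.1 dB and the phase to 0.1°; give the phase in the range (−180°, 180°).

At s = jω = j500:
zero (s+25): 25 + j500 → |·| = √(25²+500²) = √250625 ≈ 500.62, ∠ = arctan(500/25) ≈ 87.14°
zero (s+589): 589 + j500 → |·| = √(589²+500²) = √596921 ≈ 772.61, ∠ = arctan(500/589) ≈ 40.33°
pole (s+5): 5 + j500 → |·| = √(5²+500²) = √250025 ≈ 500.02, ∠ = arctan(500/5) ≈ 89.43°
pole (s+500): 500 + j500 → |·| = √(500²+500²) = √500000 ≈ 707.11, ∠ = arctan(500/500) ≈ 45.00°
pole (s+2000): 2000 + j500 → |·| = √(2000²+500²) = √4250000 ≈ 2061.6, ∠ = arctan(500/2000) ≈ 14.04°
|L| = 50 · 3.8678e+05 / 7.2892e+08 ≈ 0.026531
Gain = 20 log₁₀(0.026531) ≈ -31.52 dB
∠L = 127.47° − 148.47° = -21.00°

-31.5 dB, -21.0°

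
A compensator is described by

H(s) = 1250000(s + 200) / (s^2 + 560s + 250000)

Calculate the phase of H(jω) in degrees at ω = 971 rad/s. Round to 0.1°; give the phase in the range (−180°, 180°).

-63.5°

At s = jω = j971:
zero (s+200): 200 + j971 → |·| = √(200²+971²) = √982841 ≈ 991.38, ∠ = arctan(971/200) ≈ 78.36°
quadratic: (j971)² + 560·j971 + 250000 = -692841 + j543760 → |·| ≈ 8.8074e+05, ∠ ≈ 141.87°
∠H = 78.36° − 141.87° = -63.51°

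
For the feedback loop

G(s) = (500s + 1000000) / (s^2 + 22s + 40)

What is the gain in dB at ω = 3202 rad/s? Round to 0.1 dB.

-14.7 dB

Substitute s = j3202:
Numerator: 500(j3202) + 1000000 = 1000000 + j1601000
Denominator: (j3202)^2 + 22(j3202) + 40 = -10252764 + j70444
|N| = √(1000000² + 1601000²) ≈ 1.8876e+06, ∠N ≈ 58.01°
|D| = √(10252764² + 70444²) ≈ 1.0253e+07, ∠D ≈ 179.61°
|G| = 1.8876e+06 / 1.0253e+07 ≈ 0.1841
Gain = 20 log₁₀(0.1841) ≈ -14.70 dB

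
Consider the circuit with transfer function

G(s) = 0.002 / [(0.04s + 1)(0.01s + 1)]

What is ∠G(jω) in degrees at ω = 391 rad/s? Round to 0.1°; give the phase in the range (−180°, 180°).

-162.0°

At ω = 391 rad/s:
pole (1 + j391·0.04) = 1 + j15.64 → |·| ≈ 15.672, ∠ ≈ 86.34°
pole (1 + j391·0.01) = 1 + j3.91 → |·| ≈ 4.0359, ∠ ≈ 75.65°
∠G = (0°) − (86.34° + 75.65°) = -161.99°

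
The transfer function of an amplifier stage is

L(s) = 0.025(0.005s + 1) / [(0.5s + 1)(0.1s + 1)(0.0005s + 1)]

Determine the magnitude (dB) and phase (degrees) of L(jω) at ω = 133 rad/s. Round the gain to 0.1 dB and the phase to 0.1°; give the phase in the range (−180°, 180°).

-89.4 dB, -145.0°

At ω = 133 rad/s:
zero (1 + j133·0.005) = 1 + j0.665 → |·| ≈ 1.2009, ∠ ≈ 33.62°
pole (1 + j133·0.5) = 1 + j66.5 → |·| ≈ 66.508, ∠ ≈ 89.14°
pole (1 + j133·0.1) = 1 + j13.3 → |·| ≈ 13.338, ∠ ≈ 85.70°
pole (1 + j133·0.0005) = 1 + j0.0665 → |·| ≈ 1.0022, ∠ ≈ 3.80°
|L| = 0.025 · 1.2009 / (66.508 · 13.338 · 1.0022) ≈ 3.377e-05
Gain = 20 log₁₀(3.377e-05) ≈ -89.43 dB
∠L = (33.62°) − (89.14° + 85.70° + 3.80°) = -145.02°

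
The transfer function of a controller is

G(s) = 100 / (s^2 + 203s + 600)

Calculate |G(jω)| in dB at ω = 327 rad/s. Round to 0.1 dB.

Substitute s = j327:
Numerator: 100 = 100 + j0
Denominator: (j327)^2 + 203(j327) + 600 = -106329 + j66381
|N| = √(100² + 0²) ≈ 100, ∠N ≈ 0.00°
|D| = √(106329² + 66381²) ≈ 1.2535e+05, ∠D ≈ 148.02°
|G| = 100 / 1.2535e+05 ≈ 0.00079777
Gain = 20 log₁₀(0.00079777) ≈ -61.96 dB

-62.0 dB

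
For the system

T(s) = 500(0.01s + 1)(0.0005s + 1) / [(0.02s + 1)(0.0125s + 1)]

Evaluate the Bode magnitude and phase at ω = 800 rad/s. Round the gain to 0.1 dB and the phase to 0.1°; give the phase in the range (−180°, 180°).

At ω = 800 rad/s:
zero (1 + j800·0.01) = 1 + j8 → |·| ≈ 8.0623, ∠ ≈ 82.87°
zero (1 + j800·0.0005) = 1 + j0.4 → |·| ≈ 1.077, ∠ ≈ 21.80°
pole (1 + j800·0.02) = 1 + j16 → |·| ≈ 16.031, ∠ ≈ 86.42°
pole (1 + j800·0.0125) = 1 + j10 → |·| ≈ 10.05, ∠ ≈ 84.29°
|T| = 500 · 8.0623 · 1.077 / (16.031 · 10.05) ≈ 26.947
Gain = 20 log₁₀(26.947) ≈ 28.61 dB
∠T = (82.87° + 21.80°) − (86.42° + 84.29°) = -66.04°

28.6 dB, -66.0°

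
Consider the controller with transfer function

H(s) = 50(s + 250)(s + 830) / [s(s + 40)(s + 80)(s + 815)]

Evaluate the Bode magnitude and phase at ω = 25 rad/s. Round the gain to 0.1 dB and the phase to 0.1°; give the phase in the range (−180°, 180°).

-17.8 dB, -133.7°

At s = jω = j25:
zero (s+250): 250 + j25 → |·| = √(250²+25²) = √63125 ≈ 251.25, ∠ = arctan(25/250) ≈ 5.71°
zero (s+830): 830 + j25 → |·| = √(830²+25²) = √689525 ≈ 830.38, ∠ = arctan(25/830) ≈ 1.73°
pole (s+40): 40 + j25 → |·| = √(40²+25²) = √2225 ≈ 47.17, ∠ = arctan(25/40) ≈ 32.01°
pole (s+80): 80 + j25 → |·| = √(80²+25²) = √7025 ≈ 83.815, ∠ = arctan(25/80) ≈ 17.35°
pole (s+815): 815 + j25 → |·| = √(815²+25²) = √664850 ≈ 815.38, ∠ = arctan(25/815) ≈ 1.76°
pole at origin: |s| = 25, ∠ = 90.00° (in denominator)
|H| = 50 · 2.0863e+05 / 8.0591e+07 ≈ 0.12944
Gain = 20 log₁₀(0.12944) ≈ -17.76 dB
∠H = 7.44° − 141.12° = -133.68°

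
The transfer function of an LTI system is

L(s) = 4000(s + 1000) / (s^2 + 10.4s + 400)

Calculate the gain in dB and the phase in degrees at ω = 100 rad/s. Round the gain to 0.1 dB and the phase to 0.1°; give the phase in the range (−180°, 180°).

52.4 dB, -168.1°

At s = jω = j100:
zero (s+1000): 1000 + j100 → |·| = √(1000²+100²) = √1010000 ≈ 1005, ∠ = arctan(100/1000) ≈ 5.71°
quadratic: (j100)² + 10.4·j100 + 400 = -9600 + j1040 → |·| ≈ 9656.2, ∠ ≈ 173.82°
|L| = 4000 · 1005 / 9656.2 ≈ 416.31
Gain = 20 log₁₀(416.31) ≈ 52.39 dB
∠L = 5.71° − 173.82° = -168.11°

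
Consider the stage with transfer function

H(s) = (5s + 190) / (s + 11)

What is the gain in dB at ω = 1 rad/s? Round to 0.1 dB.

24.7 dB

Substitute s = j1:
Numerator: 5(j1) + 190 = 190 + j5
Denominator: (j1) + 11 = 11 + j1
|N| = √(190² + 5²) ≈ 190.07, ∠N ≈ 1.51°
|D| = √(11² + 1²) ≈ 11.045, ∠D ≈ 5.19°
|H| = 190.07 / 11.045 ≈ 17.209
Gain = 20 log₁₀(17.209) ≈ 24.72 dB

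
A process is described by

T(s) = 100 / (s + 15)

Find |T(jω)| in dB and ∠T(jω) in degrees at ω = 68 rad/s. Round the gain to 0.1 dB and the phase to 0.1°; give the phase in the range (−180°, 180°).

3.1 dB, -77.6°

At s = jω = j68:
pole (s+15): 15 + j68 → |·| = √(15²+68²) = √4849 ≈ 69.635, ∠ = arctan(68/15) ≈ 77.56°
|T| = 100 / 69.635 ≈ 1.4361
Gain = 20 log₁₀(1.4361) ≈ 3.14 dB
∠T = 0.00° − 77.56° = -77.56°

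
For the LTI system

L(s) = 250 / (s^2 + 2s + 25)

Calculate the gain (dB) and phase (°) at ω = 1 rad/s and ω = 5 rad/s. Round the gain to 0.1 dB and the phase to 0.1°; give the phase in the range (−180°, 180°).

ω = 1: 20.3 dB, -4.8°; ω = 5: 28.0 dB, -90.0°

At s = jω = j1:
quadratic: (j1)² + 2·j1 + 25 = 24 + j2 → |·| ≈ 24.083, ∠ ≈ 4.76°
|L| = 250 / 24.083 ≈ 10.381
Gain = 20 log₁₀(10.381) ≈ 20.32 dB
∠L = 0.00° − 4.76° = -4.76°

At s = jω = j5:
quadratic: (j5)² + 2·j5 + 25 = 0 + j10 → |·| ≈ 10, ∠ ≈ 90.00°
|L| = 250 / 10 ≈ 25
Gain = 20 log₁₀(25) ≈ 27.96 dB
∠L = 0.00° − 90.00° = -90.00°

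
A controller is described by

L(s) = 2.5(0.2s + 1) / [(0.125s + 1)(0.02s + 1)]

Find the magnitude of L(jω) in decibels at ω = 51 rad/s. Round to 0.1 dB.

8.9 dB

At ω = 51 rad/s:
zero (1 + j51·0.2) = 1 + j10.2 → |·| ≈ 10.249, ∠ ≈ 84.40°
pole (1 + j51·0.125) = 1 + j6.375 → |·| ≈ 6.453, ∠ ≈ 81.09°
pole (1 + j51·0.02) = 1 + j1.02 → |·| ≈ 1.4284, ∠ ≈ 45.57°
|L| = 2.5 · 10.249 / (6.453 · 1.4284) ≈ 2.7798
Gain = 20 log₁₀(2.7798) ≈ 8.88 dB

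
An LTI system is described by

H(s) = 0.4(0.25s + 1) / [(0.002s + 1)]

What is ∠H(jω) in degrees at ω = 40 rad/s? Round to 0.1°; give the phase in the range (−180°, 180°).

At ω = 40 rad/s:
zero (1 + j40·0.25) = 1 + j10 → |·| ≈ 10.05, ∠ ≈ 84.29°
pole (1 + j40·0.002) = 1 + j0.08 → |·| ≈ 1.0032, ∠ ≈ 4.57°
∠H = (84.29°) − (4.57°) = 79.72°

79.7°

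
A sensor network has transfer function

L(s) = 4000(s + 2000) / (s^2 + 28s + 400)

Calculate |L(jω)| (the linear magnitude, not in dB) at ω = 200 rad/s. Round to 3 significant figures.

At s = jω = j200:
zero (s+2000): 2000 + j200 → |·| = √(2000²+200²) = √4040000 ≈ 2010, ∠ = arctan(200/2000) ≈ 5.71°
quadratic: (j200)² + 28·j200 + 400 = -39600 + j5600 → |·| ≈ 39994, ∠ ≈ 171.95°
|L| = 4000 · 2010 / 39994 ≈ 201.03

201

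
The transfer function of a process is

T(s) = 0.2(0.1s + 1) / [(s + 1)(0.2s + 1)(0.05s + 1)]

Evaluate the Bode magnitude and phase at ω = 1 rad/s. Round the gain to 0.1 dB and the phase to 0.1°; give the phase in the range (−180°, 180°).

-17.1 dB, -53.5°

At ω = 1 rad/s:
zero (1 + j1·0.1) = 1 + j0.1 → |·| ≈ 1.005, ∠ ≈ 5.71°
pole (1 + j1·1) = 1 + j1 → |·| ≈ 1.4142, ∠ ≈ 45.00°
pole (1 + j1·0.2) = 1 + j0.2 → |·| ≈ 1.0198, ∠ ≈ 11.31°
pole (1 + j1·0.05) = 1 + j0.05 → |·| ≈ 1.0012, ∠ ≈ 2.86°
|T| = 0.2 · 1.005 / (1.4142 · 1.0198 · 1.0012) ≈ 0.1392
Gain = 20 log₁₀(0.1392) ≈ -17.13 dB
∠T = (5.71°) − (45.00° + 11.31° + 2.86°) = -53.46°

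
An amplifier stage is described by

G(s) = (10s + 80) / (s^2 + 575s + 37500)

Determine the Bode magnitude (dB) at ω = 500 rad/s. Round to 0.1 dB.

-37.1 dB

Substitute s = j500:
Numerator: 10(j500) + 80 = 80 + j5000
Denominator: (j500)^2 + 575(j500) + 37500 = -212500 + j287500
|N| = √(80² + 5000²) ≈ 5000.6, ∠N ≈ 89.08°
|D| = √(212500² + 287500²) ≈ 3.5751e+05, ∠D ≈ 126.47°
|G| = 5000.6 / 3.5751e+05 ≈ 0.013987
Gain = 20 log₁₀(0.013987) ≈ -37.09 dB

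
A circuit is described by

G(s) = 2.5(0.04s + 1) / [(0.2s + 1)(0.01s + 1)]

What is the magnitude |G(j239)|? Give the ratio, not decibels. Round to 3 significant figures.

0.194

At ω = 239 rad/s:
zero (1 + j239·0.04) = 1 + j9.56 → |·| ≈ 9.6122, ∠ ≈ 84.03°
pole (1 + j239·0.2) = 1 + j47.8 → |·| ≈ 47.81, ∠ ≈ 88.80°
pole (1 + j239·0.01) = 1 + j2.39 → |·| ≈ 2.5908, ∠ ≈ 67.30°
|G| = 2.5 · 9.6122 / (47.81 · 2.5908) ≈ 0.194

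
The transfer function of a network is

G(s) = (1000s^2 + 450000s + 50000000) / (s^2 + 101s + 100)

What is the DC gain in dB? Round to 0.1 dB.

114.0 dB

G(0) = 50000000 / 100 = 5e+05
20 log₁₀(5e+05) ≈ 113.98 dB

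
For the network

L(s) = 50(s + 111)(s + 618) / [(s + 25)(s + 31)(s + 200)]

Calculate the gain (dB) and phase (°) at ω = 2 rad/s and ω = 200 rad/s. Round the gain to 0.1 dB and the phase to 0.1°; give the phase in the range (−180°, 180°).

ω = 2: 26.9 dB, -7.6°; ω = 200: -3.8 dB, -130.2°

At s = jω = j2:
zero (s+111): 111 + j2 → |·| = √(111²+2²) = √12325 ≈ 111.02, ∠ = arctan(2/111) ≈ 1.03°
zero (s+618): 618 + j2 → |·| = √(618²+2²) = √381928 ≈ 618, ∠ = arctan(2/618) ≈ 0.19°
pole (s+25): 25 + j2 → |·| = √(25²+2²) = √629 ≈ 25.08, ∠ = arctan(2/25) ≈ 4.57°
pole (s+31): 31 + j2 → |·| = √(31²+2²) = √965 ≈ 31.064, ∠ = arctan(2/31) ≈ 3.69°
pole (s+200): 200 + j2 → |·| = √(200²+2²) = √40004 ≈ 200.01, ∠ = arctan(2/200) ≈ 0.57°
|L| = 50 · 68610 / 1.5582e+05 ≈ 22.016
Gain = 20 log₁₀(22.016) ≈ 26.85 dB
∠L = 1.22° − 8.83° = -7.61°

At s = jω = j200:
zero (s+111): 111 + j200 → |·| = √(111²+200²) = √52321 ≈ 228.74, ∠ = arctan(200/111) ≈ 60.97°
zero (s+618): 618 + j200 → |·| = √(618²+200²) = √421924 ≈ 649.56, ∠ = arctan(200/618) ≈ 17.93°
pole (s+25): 25 + j200 → |·| = √(25²+200²) = √40625 ≈ 201.56, ∠ = arctan(200/25) ≈ 82.87°
pole (s+31): 31 + j200 → |·| = √(31²+200²) = √40961 ≈ 202.39, ∠ = arctan(200/31) ≈ 81.19°
pole (s+200): 200 + j200 → |·| = √(200²+200²) = √80000 ≈ 282.84, ∠ = arctan(200/200) ≈ 45.00°
|L| = 50 · 1.4858e+05 / 1.1538e+07 ≈ 0.64387
Gain = 20 log₁₀(0.64387) ≈ -3.82 dB
∠L = 78.90° − 209.06° = -130.16°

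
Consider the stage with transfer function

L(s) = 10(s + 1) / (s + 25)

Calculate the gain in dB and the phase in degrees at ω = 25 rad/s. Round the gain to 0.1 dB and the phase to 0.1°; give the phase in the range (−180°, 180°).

At s = jω = j25:
zero (s+1): 1 + j25 → |·| = √(1²+25²) = √626 ≈ 25.02, ∠ = arctan(25/1) ≈ 87.71°
pole (s+25): 25 + j25 → |·| = √(25²+25²) = √1250 ≈ 35.355, ∠ = arctan(25/25) ≈ 45.00°
|L| = 10 · 25.02 / 35.355 ≈ 7.0768
Gain = 20 log₁₀(7.0768) ≈ 17.00 dB
∠L = 87.71° − 45.00° = 42.71°

17.0 dB, 42.7°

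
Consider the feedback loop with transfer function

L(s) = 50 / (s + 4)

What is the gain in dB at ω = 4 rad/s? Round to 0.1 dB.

18.9 dB

Substitute s = j4:
Numerator: 50 = 50 + j0
Denominator: (j4) + 4 = 4 + j4
|N| = √(50² + 0²) ≈ 50, ∠N ≈ 0.00°
|D| = √(4² + 4²) ≈ 5.6569, ∠D ≈ 45.00°
|L| = 50 / 5.6569 ≈ 8.8388
Gain = 20 log₁₀(8.8388) ≈ 18.93 dB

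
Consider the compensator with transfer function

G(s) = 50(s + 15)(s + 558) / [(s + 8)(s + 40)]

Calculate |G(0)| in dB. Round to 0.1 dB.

62.3 dB

G(0) = 50·15·558 / (8·40) ≈ 1307.8
20 log₁₀(1307.8) ≈ 62.33 dB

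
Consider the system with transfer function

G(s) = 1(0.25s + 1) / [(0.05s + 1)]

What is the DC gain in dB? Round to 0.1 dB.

0.0 dB

G(0) = 1 · 1 / 1 = 1
20 log₁₀(1) ≈ 0.00 dB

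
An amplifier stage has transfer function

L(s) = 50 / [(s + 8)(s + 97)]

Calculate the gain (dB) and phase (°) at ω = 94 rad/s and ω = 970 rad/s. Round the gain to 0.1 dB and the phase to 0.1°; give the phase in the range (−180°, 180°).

ω = 94: -48.1 dB, -129.2°; ω = 970: -85.5 dB, -173.8°

At s = jω = j94:
pole (s+8): 8 + j94 → |·| = √(8²+94²) = √8900 ≈ 94.34, ∠ = arctan(94/8) ≈ 85.14°
pole (s+97): 97 + j94 → |·| = √(97²+94²) = √18245 ≈ 135.07, ∠ = arctan(94/97) ≈ 44.10°
|L| = 50 / 12743 ≈ 0.0039237
Gain = 20 log₁₀(0.0039237) ≈ -48.13 dB
∠L = 0.00° − 129.24° = -129.24°

At s = jω = j970:
pole (s+8): 8 + j970 → |·| = √(8²+970²) = √940964 ≈ 970.03, ∠ = arctan(970/8) ≈ 89.53°
pole (s+97): 97 + j970 → |·| = √(97²+970²) = √950309 ≈ 974.84, ∠ = arctan(970/97) ≈ 84.29°
|L| = 50 / 9.4562e+05 ≈ 5.2875e-05
Gain = 20 log₁₀(5.2875e-05) ≈ -85.53 dB
∠L = 0.00° − 173.82° = -173.82°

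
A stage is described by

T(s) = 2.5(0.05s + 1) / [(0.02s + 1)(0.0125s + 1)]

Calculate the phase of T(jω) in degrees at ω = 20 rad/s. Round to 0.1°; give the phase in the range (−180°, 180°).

9.2°

At ω = 20 rad/s:
zero (1 + j20·0.05) = 1 + j1 → |·| ≈ 1.4142, ∠ ≈ 45.00°
pole (1 + j20·0.02) = 1 + j0.4 → |·| ≈ 1.077, ∠ ≈ 21.80°
pole (1 + j20·0.0125) = 1 + j0.25 → |·| ≈ 1.0308, ∠ ≈ 14.04°
∠T = (45.00°) − (21.80° + 14.04°) = 9.16°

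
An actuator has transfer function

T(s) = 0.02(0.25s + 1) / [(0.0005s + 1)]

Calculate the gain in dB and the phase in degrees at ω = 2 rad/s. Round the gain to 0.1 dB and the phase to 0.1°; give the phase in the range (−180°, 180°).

At ω = 2 rad/s:
zero (1 + j2·0.25) = 1 + j0.5 → |·| ≈ 1.118, ∠ ≈ 26.57°
pole (1 + j2·0.0005) = 1 + j0.001 → |·| ≈ 1, ∠ ≈ 0.06°
|T| = 0.02 · 1.118 / (1) ≈ 0.02236
Gain = 20 log₁₀(0.02236) ≈ -33.01 dB
∠T = (26.57°) − (0.06°) = 26.51°

-33.0 dB, 26.5°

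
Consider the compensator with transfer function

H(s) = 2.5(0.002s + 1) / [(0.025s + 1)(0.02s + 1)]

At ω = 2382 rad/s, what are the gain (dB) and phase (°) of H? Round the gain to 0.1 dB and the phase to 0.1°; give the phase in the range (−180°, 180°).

At ω = 2382 rad/s:
zero (1 + j2382·0.002) = 1 + j4.764 → |·| ≈ 4.8678, ∠ ≈ 78.15°
pole (1 + j2382·0.025) = 1 + j59.55 → |·| ≈ 59.558, ∠ ≈ 89.04°
pole (1 + j2382·0.02) = 1 + j47.64 → |·| ≈ 47.65, ∠ ≈ 88.80°
|H| = 2.5 · 4.8678 / (59.558 · 47.65) ≈ 0.0042881
Gain = 20 log₁₀(0.0042881) ≈ -47.35 dB
∠H = (78.15°) − (89.04° + 88.80°) = -99.69°

-47.4 dB, -99.7°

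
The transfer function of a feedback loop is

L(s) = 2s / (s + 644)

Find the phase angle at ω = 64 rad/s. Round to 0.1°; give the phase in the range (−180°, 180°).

84.3°

At s = jω = j64:
zero at origin: s = j64 → |·| = 64, ∠ = 90.00°
pole (s+644): 644 + j64 → |·| = √(644²+64²) = √418832 ≈ 647.17, ∠ = arctan(64/644) ≈ 5.68°
∠L = 90.00° − 5.68° = 84.32°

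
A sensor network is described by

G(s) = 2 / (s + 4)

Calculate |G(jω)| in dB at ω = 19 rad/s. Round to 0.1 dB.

-19.7 dB

At s = jω = j19:
pole (s+4): 4 + j19 → |·| = √(4²+19²) = √377 ≈ 19.416, ∠ = arctan(19/4) ≈ 78.11°
|G| = 2 / 19.416 ≈ 0.10301
Gain = 20 log₁₀(0.10301) ≈ -19.74 dB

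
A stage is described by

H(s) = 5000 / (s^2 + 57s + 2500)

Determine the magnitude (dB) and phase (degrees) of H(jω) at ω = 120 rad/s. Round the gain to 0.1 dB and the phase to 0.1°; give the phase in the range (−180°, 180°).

-8.8 dB, -150.1°

At s = jω = j120:
quadratic: (j120)² + 57·j120 + 2500 = -11900 + j6840 → |·| ≈ 13726, ∠ ≈ 150.11°
|H| = 5000 / 13726 ≈ 0.36427
Gain = 20 log₁₀(0.36427) ≈ -8.77 dB
∠H = 0.00° − 150.11° = -150.11°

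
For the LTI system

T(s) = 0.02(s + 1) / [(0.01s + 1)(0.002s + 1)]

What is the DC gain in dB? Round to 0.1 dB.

-34.0 dB

T(0) = 0.02 · 1 / 1 = 0.02
20 log₁₀(0.02) ≈ -33.98 dB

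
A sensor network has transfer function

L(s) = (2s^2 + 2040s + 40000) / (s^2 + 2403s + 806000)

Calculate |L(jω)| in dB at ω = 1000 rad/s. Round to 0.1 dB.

1.4 dB

Substitute s = j1000:
Numerator: 2(j1000)^2 + 2040(j1000) + 40000 = -1960000 + j2040000
Denominator: (j1000)^2 + 2403(j1000) + 806000 = -194000 + j2403000
|N| = √(1960000² + 2040000²) ≈ 2.829e+06, ∠N ≈ 133.85°
|D| = √(194000² + 2403000²) ≈ 2.4108e+06, ∠D ≈ 94.62°
|L| = 2.829e+06 / 2.4108e+06 ≈ 1.1735
Gain = 20 log₁₀(1.1735) ≈ 1.39 dB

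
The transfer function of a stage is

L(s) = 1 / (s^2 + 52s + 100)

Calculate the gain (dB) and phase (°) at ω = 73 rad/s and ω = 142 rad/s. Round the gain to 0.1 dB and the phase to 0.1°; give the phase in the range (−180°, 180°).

Substitute s = j73:
Numerator: 1 = 1 + j0
Denominator: (j73)^2 + 52(j73) + 100 = -5229 + j3796
|N| = √(1² + 0²) ≈ 1, ∠N ≈ 0.00°
|D| = √(5229² + 3796²) ≈ 6461.6, ∠D ≈ 144.02°
|L| = 1 / 6461.6 ≈ 0.00015476
Gain = 20 log₁₀(0.00015476) ≈ -76.21 dB
∠L = 0.00° − 144.02° = -144.02°

Substitute s = j142:
Numerator: 1 = 1 + j0
Denominator: (j142)^2 + 52(j142) + 100 = -20064 + j7384
|N| = √(1² + 0²) ≈ 1, ∠N ≈ 0.00°
|D| = √(20064² + 7384²) ≈ 21380, ∠D ≈ 159.80°
|L| = 1 / 21380 ≈ 4.6773e-05
Gain = 20 log₁₀(4.6773e-05) ≈ -86.60 dB
∠L = 0.00° − 159.80° = -159.80°

ω = 73: -76.2 dB, -144.0°; ω = 142: -86.6 dB, -159.8°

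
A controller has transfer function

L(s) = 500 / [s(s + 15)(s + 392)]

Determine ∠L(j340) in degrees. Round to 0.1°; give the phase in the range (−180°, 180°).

141.6°

At s = jω = j340:
pole (s+15): 15 + j340 → |·| = √(15²+340²) = √115825 ≈ 340.33, ∠ = arctan(340/15) ≈ 87.47°
pole (s+392): 392 + j340 → |·| = √(392²+340²) = √269264 ≈ 518.91, ∠ = arctan(340/392) ≈ 40.94°
pole at origin: |s| = 340, ∠ = 90.00° (in denominator)
∠L = 0.00° − 218.41° = -218.41° ≡ 141.59° (principal value)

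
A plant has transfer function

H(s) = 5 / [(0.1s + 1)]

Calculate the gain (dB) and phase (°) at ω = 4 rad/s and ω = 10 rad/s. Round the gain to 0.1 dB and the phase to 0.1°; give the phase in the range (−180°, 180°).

ω = 4: 13.3 dB, -21.8°; ω = 10: 11.0 dB, -45.0°

At ω = 4 rad/s:
pole (1 + j4·0.1) = 1 + j0.4 → |·| ≈ 1.077, ∠ ≈ 21.80°
|H| = 5 · 1 / (1.077) ≈ 4.6425
Gain = 20 log₁₀(4.6425) ≈ 13.34 dB
∠H = (0°) − (21.80°) = -21.80°

At ω = 10 rad/s:
pole (1 + j10·0.1) = 1 + j1 → |·| ≈ 1.4142, ∠ ≈ 45.00°
|H| = 5 · 1 / (1.4142) ≈ 3.5356
Gain = 20 log₁₀(3.5356) ≈ 10.97 dB
∠H = (0°) − (45.00°) = -45.00°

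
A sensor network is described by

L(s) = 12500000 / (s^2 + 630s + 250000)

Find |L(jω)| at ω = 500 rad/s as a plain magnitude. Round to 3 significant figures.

39.7

At s = jω = j500:
quadratic: (j500)² + 630·j500 + 250000 = 0 + j315000 → |·| ≈ 3.15e+05, ∠ ≈ 90.00°
|L| = 12500000 / 3.15e+05 ≈ 39.683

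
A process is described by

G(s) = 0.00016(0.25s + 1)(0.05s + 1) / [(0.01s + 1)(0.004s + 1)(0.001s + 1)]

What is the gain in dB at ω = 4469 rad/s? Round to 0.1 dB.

-39.3 dB

At ω = 4469 rad/s:
zero (1 + j4469·0.25) = 1 + j1117.25 → |·| ≈ 1117.3, ∠ ≈ 89.95°
zero (1 + j4469·0.05) = 1 + j223.45 → |·| ≈ 223.45, ∠ ≈ 89.74°
pole (1 + j4469·0.01) = 1 + j44.69 → |·| ≈ 44.701, ∠ ≈ 88.72°
pole (1 + j4469·0.004) = 1 + j17.876 → |·| ≈ 17.904, ∠ ≈ 86.80°
pole (1 + j4469·0.001) = 1 + j4.469 → |·| ≈ 4.5795, ∠ ≈ 77.39°
|G| = 0.00016 · 1117.3 · 223.45 / (44.701 · 17.904 · 4.5795) ≈ 0.010899
Gain = 20 log₁₀(0.010899) ≈ -39.25 dB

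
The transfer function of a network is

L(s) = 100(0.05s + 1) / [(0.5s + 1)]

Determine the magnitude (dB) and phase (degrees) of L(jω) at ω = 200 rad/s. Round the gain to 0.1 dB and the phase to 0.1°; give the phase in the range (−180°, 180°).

20.0 dB, -5.1°

At ω = 200 rad/s:
zero (1 + j200·0.05) = 1 + j10 → |·| ≈ 10.05, ∠ ≈ 84.29°
pole (1 + j200·0.5) = 1 + j100 → |·| ≈ 100, ∠ ≈ 89.43°
|L| = 100 · 10.05 / (100) ≈ 10.05
Gain = 20 log₁₀(10.05) ≈ 20.04 dB
∠L = (84.29°) − (89.43°) = -5.14°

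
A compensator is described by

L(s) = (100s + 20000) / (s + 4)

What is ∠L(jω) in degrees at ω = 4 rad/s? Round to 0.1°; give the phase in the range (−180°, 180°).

-43.9°

Substitute s = j4:
Numerator: 100(j4) + 20000 = 20000 + j400
Denominator: (j4) + 4 = 4 + j4
|N| = √(20000² + 400²) ≈ 20004, ∠N ≈ 1.15°
|D| = √(4² + 4²) ≈ 5.6569, ∠D ≈ 45.00°
∠L = 1.15° − 45.00° = -43.85°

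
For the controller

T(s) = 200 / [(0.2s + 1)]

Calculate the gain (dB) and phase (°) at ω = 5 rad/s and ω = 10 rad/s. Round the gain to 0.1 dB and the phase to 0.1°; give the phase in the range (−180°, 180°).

At ω = 5 rad/s:
pole (1 + j5·0.2) = 1 + j1 → |·| ≈ 1.4142, ∠ ≈ 45.00°
|T| = 200 · 1 / (1.4142) ≈ 141.42
Gain = 20 log₁₀(141.42) ≈ 43.01 dB
∠T = (0°) − (45.00°) = -45.00°

At ω = 10 rad/s:
pole (1 + j10·0.2) = 1 + j2 → |·| ≈ 2.2361, ∠ ≈ 63.43°
|T| = 200 · 1 / (2.2361) ≈ 89.441
Gain = 20 log₁₀(89.441) ≈ 39.03 dB
∠T = (0°) − (63.43°) = -63.43°

ω = 5: 43.0 dB, -45.0°; ω = 10: 39.0 dB, -63.4°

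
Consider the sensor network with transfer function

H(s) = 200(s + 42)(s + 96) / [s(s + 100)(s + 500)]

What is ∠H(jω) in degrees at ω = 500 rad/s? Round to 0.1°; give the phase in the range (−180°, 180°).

At s = jω = j500:
zero (s+42): 42 + j500 → |·| = √(42²+500²) = √251764 ≈ 501.76, ∠ = arctan(500/42) ≈ 85.20°
zero (s+96): 96 + j500 → |·| = √(96²+500²) = √259216 ≈ 509.13, ∠ = arctan(500/96) ≈ 79.13°
pole (s+100): 100 + j500 → |·| = √(100²+500²) = √260000 ≈ 509.9, ∠ = arctan(500/100) ≈ 78.69°
pole (s+500): 500 + j500 → |·| = √(500²+500²) = √500000 ≈ 707.11, ∠ = arctan(500/500) ≈ 45.00°
pole at origin: |s| = 500, ∠ = 90.00° (in denominator)
∠H = 164.33° − 213.69° = -49.36°

-49.4°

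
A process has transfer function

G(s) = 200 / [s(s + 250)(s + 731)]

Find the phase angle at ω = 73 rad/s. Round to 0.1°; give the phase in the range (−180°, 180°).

At s = jω = j73:
pole (s+250): 250 + j73 → |·| = √(250²+73²) = √67829 ≈ 260.44, ∠ = arctan(73/250) ≈ 16.28°
pole (s+731): 731 + j73 → |·| = √(731²+73²) = √539690 ≈ 734.64, ∠ = arctan(73/731) ≈ 5.70°
pole at origin: |s| = 73, ∠ = 90.00° (in denominator)
∠G = 0.00° − 111.98° = -111.98°

-112.0°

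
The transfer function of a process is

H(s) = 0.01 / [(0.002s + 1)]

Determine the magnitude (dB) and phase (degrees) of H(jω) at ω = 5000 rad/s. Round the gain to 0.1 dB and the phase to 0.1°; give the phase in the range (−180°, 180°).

At ω = 5000 rad/s:
pole (1 + j5000·0.002) = 1 + j10 → |·| ≈ 10.05, ∠ ≈ 84.29°
|H| = 0.01 · 1 / (10.05) ≈ 0.00099502
Gain = 20 log₁₀(0.00099502) ≈ -60.04 dB
∠H = (0°) − (84.29°) = -84.29°

-60.0 dB, -84.3°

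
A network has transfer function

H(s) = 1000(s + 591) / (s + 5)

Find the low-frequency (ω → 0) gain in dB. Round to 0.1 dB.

101.5 dB

H(0) = 1000·591 / (5) = 1.182e+05
20 log₁₀(1.182e+05) ≈ 101.45 dB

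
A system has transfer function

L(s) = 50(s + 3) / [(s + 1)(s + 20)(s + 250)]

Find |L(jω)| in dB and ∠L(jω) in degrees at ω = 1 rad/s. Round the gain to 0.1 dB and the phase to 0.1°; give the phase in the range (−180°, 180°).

At s = jω = j1:
zero (s+3): 3 + j1 → |·| = √(3²+1²) = √10 ≈ 3.1623, ∠ = arctan(1/3) ≈ 18.43°
pole (s+1): 1 + j1 → |·| = √(1²+1²) = √2 ≈ 1.4142, ∠ = arctan(1/1) ≈ 45.00°
pole (s+20): 20 + j1 → |·| = √(20²+1²) = √401 ≈ 20.025, ∠ = arctan(1/20) ≈ 2.86°
pole (s+250): 250 + j1 → |·| = √(250²+1²) = √62501 ≈ 250, ∠ = arctan(1/250) ≈ 0.23°
|L| = 50 · 3.1623 / 7079.8 ≈ 0.022333
Gain = 20 log₁₀(0.022333) ≈ -33.02 dB
∠L = 18.43° − 48.09° = -29.66°

-33.0 dB, -29.7°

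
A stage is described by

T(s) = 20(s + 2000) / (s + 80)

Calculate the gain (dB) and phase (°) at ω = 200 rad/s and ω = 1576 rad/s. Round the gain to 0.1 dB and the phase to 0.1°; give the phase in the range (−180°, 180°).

ω = 200: 45.4 dB, -62.5°; ω = 1576: 30.2 dB, -48.9°

At s = jω = j200:
zero (s+2000): 2000 + j200 → |·| = √(2000²+200²) = √4040000 ≈ 2010, ∠ = arctan(200/2000) ≈ 5.71°
pole (s+80): 80 + j200 → |·| = √(80²+200²) = √46400 ≈ 215.41, ∠ = arctan(200/80) ≈ 68.20°
|T| = 20 · 2010 / 215.41 ≈ 186.62
Gain = 20 log₁₀(186.62) ≈ 45.42 dB
∠T = 5.71° − 68.20° = -62.49°

At s = jω = j1576:
zero (s+2000): 2000 + j1576 → |·| = √(2000²+1576²) = √6483776 ≈ 2546.3, ∠ = arctan(1576/2000) ≈ 38.24°
pole (s+80): 80 + j1576 → |·| = √(80²+1576²) = √2490176 ≈ 1578, ∠ = arctan(1576/80) ≈ 87.09°
|T| = 20 · 2546.3 / 1578 ≈ 32.272
Gain = 20 log₁₀(32.272) ≈ 30.18 dB
∠T = 38.24° − 87.09° = -48.85°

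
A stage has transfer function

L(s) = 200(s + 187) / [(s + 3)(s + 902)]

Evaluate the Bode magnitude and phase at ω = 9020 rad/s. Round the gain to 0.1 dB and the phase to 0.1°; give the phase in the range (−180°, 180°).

-33.1 dB, -85.5°

At s = jω = j9020:
zero (s+187): 187 + j9020 → |·| = √(187²+9020²) = √81395369 ≈ 9021.9, ∠ = arctan(9020/187) ≈ 88.81°
pole (s+3): 3 + j9020 → |·| = √(3²+9020²) = √81360409 ≈ 9020, ∠ = arctan(9020/3) ≈ 89.98°
pole (s+902): 902 + j9020 → |·| = √(902²+9020²) = √82174004 ≈ 9065, ∠ = arctan(9020/902) ≈ 84.29°
|L| = 200 · 9021.9 / 8.1766e+07 ≈ 0.022068
Gain = 20 log₁₀(0.022068) ≈ -33.12 dB
∠L = 88.81° − 174.27° = -85.46°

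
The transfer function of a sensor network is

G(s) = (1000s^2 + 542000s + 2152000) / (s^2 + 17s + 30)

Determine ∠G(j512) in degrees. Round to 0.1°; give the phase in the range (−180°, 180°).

-45.0°

Substitute s = j512:
Numerator: 1000(j512)^2 + 542000(j512) + 2152000 = -259992000 + j277504000
Denominator: (j512)^2 + 17(j512) + 30 = -262114 + j8704
|N| = √(259992000² + 277504000²) ≈ 3.8027e+08, ∠N ≈ 133.13°
|D| = √(262114² + 8704²) ≈ 2.6226e+05, ∠D ≈ 178.10°
∠G = 133.13° − 178.10° = -44.97°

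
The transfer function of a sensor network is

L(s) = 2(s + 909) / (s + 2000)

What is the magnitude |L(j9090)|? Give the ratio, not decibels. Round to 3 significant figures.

1.96

At s = jω = j9090:
zero (s+909): 909 + j9090 → |·| = √(909²+9090²) = √83454381 ≈ 9135.3, ∠ = arctan(9090/909) ≈ 84.29°
pole (s+2000): 2000 + j9090 → |·| = √(2000²+9090²) = √86628100 ≈ 9307.4, ∠ = arctan(9090/2000) ≈ 77.59°
|L| = 2 · 9135.3 / 9307.4 ≈ 1.963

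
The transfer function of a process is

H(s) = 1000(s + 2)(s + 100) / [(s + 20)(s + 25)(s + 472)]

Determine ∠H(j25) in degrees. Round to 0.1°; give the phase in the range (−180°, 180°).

At s = jω = j25:
zero (s+2): 2 + j25 → |·| = √(2²+25²) = √629 ≈ 25.08, ∠ = arctan(25/2) ≈ 85.43°
zero (s+100): 100 + j25 → |·| = √(100²+25²) = √10625 ≈ 103.08, ∠ = arctan(25/100) ≈ 14.04°
pole (s+20): 20 + j25 → |·| = √(20²+25²) = √1025 ≈ 32.016, ∠ = arctan(25/20) ≈ 51.34°
pole (s+25): 25 + j25 → |·| = √(25²+25²) = √1250 ≈ 35.355, ∠ = arctan(25/25) ≈ 45.00°
pole (s+472): 472 + j25 → |·| = √(472²+25²) = √223409 ≈ 472.66, ∠ = arctan(25/472) ≈ 3.03°
∠H = 99.47° − 99.37° = 0.10°

0.1°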